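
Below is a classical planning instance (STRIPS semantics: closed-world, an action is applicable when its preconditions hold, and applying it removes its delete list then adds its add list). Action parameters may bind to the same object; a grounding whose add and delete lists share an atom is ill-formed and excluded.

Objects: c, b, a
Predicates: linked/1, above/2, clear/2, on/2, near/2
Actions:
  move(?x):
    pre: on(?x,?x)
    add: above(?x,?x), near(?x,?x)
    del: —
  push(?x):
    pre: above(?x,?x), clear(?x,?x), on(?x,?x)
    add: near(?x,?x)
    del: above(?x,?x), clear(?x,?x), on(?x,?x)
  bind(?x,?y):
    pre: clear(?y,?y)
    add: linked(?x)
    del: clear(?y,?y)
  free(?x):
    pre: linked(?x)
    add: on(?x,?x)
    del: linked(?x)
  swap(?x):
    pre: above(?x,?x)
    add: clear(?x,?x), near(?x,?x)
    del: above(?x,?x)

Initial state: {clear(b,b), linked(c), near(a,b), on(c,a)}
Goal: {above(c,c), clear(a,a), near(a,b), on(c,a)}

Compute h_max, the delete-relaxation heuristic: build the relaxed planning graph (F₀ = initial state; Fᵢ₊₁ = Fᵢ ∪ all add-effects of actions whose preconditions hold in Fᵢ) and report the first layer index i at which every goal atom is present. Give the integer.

F0 = init (4 atoms)
F1 = F0 ∪ {linked(a), linked(b), on(c,c)}  (7 atoms)
F2 = F1 ∪ {above(c,c), near(c,c), on(a,a), on(b,b)}  (11 atoms)
F3 = F2 ∪ {above(a,a), above(b,b), clear(c,c), near(a,a), near(b,b)}  (16 atoms)
F4 = F3 ∪ {clear(a,a)}  (17 atoms)
goal ⊆ F4  ⇒  h_max = 4

4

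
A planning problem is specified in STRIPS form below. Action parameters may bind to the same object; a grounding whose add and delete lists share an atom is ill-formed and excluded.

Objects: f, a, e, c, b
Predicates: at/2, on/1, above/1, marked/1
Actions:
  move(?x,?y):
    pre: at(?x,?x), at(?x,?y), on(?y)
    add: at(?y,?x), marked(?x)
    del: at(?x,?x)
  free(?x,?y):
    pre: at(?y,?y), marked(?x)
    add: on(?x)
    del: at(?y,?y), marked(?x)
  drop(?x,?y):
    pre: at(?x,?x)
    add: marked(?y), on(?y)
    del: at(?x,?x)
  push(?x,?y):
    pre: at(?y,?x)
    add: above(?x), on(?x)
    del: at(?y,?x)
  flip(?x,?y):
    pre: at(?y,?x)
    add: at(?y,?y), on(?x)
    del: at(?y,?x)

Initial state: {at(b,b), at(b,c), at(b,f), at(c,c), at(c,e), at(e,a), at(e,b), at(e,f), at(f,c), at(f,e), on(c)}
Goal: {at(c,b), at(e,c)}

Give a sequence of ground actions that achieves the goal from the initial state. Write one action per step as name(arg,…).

1. move(b,c)  →  {at(b,c), at(b,f), at(c,b), at(c,c), at(c,e), at(e,a), at(e,b), at(e,f), at(f,c), at(f,e), marked(b), on(c)}
2. push(e,f)  →  {above(e), at(b,c), at(b,f), at(c,b), at(c,c), at(c,e), at(e,a), at(e,b), at(e,f), at(f,c), marked(b), on(c), on(e)}
3. move(c,e)  →  {above(e), at(b,c), at(b,f), at(c,b), at(c,e), at(e,a), at(e,b), at(e,c), at(e,f), at(f,c), marked(b), marked(c), on(c), on(e)}

move(b,c); push(e,f); move(c,e)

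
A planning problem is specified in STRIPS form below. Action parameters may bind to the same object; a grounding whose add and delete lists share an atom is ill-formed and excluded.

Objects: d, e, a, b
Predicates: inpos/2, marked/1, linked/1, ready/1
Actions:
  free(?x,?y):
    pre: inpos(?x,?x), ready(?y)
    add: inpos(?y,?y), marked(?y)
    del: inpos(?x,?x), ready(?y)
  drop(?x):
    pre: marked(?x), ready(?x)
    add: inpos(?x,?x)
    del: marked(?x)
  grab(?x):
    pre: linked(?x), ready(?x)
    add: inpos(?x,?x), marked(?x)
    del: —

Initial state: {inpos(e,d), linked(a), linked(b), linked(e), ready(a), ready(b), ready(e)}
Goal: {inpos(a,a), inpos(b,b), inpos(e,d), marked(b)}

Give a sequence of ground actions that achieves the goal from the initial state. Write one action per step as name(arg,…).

grab(a); grab(b)

1. grab(a)  →  {inpos(a,a), inpos(e,d), linked(a), linked(b), linked(e), marked(a), ready(a), ready(b), ready(e)}
2. grab(b)  →  {inpos(a,a), inpos(b,b), inpos(e,d), linked(a), linked(b), linked(e), marked(a), marked(b), ready(a), ready(b), ready(e)}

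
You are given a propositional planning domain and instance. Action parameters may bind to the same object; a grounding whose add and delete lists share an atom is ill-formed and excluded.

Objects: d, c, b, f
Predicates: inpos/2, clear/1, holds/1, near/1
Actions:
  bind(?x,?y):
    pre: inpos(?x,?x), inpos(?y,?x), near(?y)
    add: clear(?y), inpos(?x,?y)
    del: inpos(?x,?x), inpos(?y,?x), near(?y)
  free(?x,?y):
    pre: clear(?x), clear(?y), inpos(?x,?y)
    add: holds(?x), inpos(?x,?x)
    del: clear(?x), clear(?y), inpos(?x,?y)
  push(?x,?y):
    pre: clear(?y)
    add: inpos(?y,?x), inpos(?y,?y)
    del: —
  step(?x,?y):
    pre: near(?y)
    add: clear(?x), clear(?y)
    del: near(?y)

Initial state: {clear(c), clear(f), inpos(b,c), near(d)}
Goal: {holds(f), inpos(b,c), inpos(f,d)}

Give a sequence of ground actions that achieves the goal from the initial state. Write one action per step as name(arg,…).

1. push(d,f)  →  {clear(c), clear(f), inpos(b,c), inpos(f,d), inpos(f,f), near(d)}
2. push(c,f)  →  {clear(c), clear(f), inpos(b,c), inpos(f,c), inpos(f,d), inpos(f,f), near(d)}
3. free(f,c)  →  {holds(f), inpos(b,c), inpos(f,d), inpos(f,f), near(d)}

push(d,f); push(c,f); free(f,c)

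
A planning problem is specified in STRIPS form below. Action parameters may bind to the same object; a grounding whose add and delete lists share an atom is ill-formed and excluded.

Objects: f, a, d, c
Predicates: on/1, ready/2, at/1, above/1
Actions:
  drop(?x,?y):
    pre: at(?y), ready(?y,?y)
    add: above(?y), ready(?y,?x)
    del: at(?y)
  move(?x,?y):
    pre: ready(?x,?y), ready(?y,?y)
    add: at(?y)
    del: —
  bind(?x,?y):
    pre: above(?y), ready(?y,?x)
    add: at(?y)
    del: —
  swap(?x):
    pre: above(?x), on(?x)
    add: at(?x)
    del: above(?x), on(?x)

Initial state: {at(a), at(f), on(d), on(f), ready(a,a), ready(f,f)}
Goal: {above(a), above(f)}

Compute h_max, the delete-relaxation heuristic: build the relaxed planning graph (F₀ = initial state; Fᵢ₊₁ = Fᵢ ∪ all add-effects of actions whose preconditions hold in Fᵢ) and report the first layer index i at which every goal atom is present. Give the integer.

1

F0 = init (6 atoms)
F1 = F0 ∪ {above(a), above(f), ready(a,c), ready(a,d), ready(a,f), ready(f,a), ready(f,c), ready(f,d)}  (14 atoms)
goal ⊆ F1  ⇒  h_max = 1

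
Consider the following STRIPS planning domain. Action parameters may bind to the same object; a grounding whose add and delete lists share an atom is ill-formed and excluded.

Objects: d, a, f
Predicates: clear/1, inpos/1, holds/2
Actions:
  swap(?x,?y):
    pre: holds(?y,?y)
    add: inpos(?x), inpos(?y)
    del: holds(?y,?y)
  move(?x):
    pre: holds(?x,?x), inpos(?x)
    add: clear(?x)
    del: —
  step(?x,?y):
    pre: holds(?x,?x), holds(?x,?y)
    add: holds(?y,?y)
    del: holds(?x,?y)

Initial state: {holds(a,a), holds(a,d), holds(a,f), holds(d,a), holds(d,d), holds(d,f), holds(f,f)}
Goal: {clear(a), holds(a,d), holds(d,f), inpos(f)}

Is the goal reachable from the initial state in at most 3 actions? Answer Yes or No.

1. swap(a,f)  →  {holds(a,a), holds(a,d), holds(a,f), holds(d,a), holds(d,d), holds(d,f), inpos(a), inpos(f)}
2. move(a)  →  {clear(a), holds(a,a), holds(a,d), holds(a,f), holds(d,a), holds(d,d), holds(d,f), inpos(a), inpos(f)}
optimal plan length = 2; 2 ≤ 3

Yes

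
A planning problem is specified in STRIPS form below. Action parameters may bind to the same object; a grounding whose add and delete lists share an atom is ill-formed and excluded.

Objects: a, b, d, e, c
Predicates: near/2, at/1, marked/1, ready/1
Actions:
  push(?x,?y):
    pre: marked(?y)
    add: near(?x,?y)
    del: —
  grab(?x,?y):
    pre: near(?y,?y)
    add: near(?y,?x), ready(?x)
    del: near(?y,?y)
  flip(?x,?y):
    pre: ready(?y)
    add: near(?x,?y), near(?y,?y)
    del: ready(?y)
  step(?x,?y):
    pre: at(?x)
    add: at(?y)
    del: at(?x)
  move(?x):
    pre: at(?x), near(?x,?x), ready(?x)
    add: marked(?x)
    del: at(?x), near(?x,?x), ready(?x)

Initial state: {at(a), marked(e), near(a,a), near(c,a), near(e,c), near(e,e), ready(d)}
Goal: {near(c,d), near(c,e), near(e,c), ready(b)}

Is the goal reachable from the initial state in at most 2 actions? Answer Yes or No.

1. push(c,e)  →  {at(a), marked(e), near(a,a), near(c,a), near(c,e), near(e,c), near(e,e), ready(d)}
2. grab(b,a)  →  {at(a), marked(e), near(a,b), near(c,a), near(c,e), near(e,c), near(e,e), ready(b), ready(d)}
3. flip(c,d)  →  {at(a), marked(e), near(a,b), near(c,a), near(c,d), near(c,e), near(d,d), near(e,c), near(e,e), ready(b)}
optimal plan length = 3; 3 > 2

No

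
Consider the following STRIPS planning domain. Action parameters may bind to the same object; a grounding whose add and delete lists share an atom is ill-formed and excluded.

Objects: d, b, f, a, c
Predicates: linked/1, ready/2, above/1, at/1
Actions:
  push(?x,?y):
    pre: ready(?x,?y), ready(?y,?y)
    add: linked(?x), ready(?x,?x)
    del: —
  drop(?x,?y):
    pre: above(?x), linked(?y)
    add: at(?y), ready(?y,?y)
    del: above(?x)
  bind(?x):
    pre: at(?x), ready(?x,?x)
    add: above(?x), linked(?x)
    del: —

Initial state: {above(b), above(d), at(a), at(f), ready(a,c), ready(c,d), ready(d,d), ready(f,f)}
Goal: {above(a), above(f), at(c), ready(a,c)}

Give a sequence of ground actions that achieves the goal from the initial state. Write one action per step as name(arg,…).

1. push(c,d)  →  {above(b), above(d), at(a), at(f), linked(c), ready(a,c), ready(c,c), ready(c,d), ready(d,d), ready(f,f)}
2. push(a,c)  →  {above(b), above(d), at(a), at(f), linked(a), linked(c), ready(a,a), ready(a,c), ready(c,c), ready(c,d), ready(d,d), ready(f,f)}
3. drop(d,c)  →  {above(b), at(a), at(c), at(f), linked(a), linked(c), ready(a,a), ready(a,c), ready(c,c), ready(c,d), ready(d,d), ready(f,f)}
4. bind(f)  →  {above(b), above(f), at(a), at(c), at(f), linked(a), linked(c), linked(f), ready(a,a), ready(a,c), ready(c,c), ready(c,d), ready(d,d), ready(f,f)}
5. bind(a)  →  {above(a), above(b), above(f), at(a), at(c), at(f), linked(a), linked(c), linked(f), ready(a,a), ready(a,c), ready(c,c), ready(c,d), ready(d,d), ready(f,f)}

push(c,d); push(a,c); drop(d,c); bind(f); bind(a)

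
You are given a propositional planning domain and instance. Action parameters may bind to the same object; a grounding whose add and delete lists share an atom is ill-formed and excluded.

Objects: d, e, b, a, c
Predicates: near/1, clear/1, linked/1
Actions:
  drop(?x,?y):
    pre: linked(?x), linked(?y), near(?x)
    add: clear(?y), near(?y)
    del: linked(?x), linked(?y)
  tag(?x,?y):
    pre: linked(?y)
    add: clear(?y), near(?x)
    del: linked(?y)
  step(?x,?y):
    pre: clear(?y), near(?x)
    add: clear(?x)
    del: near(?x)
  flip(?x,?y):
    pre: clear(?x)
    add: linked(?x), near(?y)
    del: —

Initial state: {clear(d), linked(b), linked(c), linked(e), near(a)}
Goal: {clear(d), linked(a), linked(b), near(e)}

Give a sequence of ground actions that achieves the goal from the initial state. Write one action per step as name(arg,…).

step(a,d); flip(a,e)

1. step(a,d)  →  {clear(a), clear(d), linked(b), linked(c), linked(e)}
2. flip(a,e)  →  {clear(a), clear(d), linked(a), linked(b), linked(c), linked(e), near(e)}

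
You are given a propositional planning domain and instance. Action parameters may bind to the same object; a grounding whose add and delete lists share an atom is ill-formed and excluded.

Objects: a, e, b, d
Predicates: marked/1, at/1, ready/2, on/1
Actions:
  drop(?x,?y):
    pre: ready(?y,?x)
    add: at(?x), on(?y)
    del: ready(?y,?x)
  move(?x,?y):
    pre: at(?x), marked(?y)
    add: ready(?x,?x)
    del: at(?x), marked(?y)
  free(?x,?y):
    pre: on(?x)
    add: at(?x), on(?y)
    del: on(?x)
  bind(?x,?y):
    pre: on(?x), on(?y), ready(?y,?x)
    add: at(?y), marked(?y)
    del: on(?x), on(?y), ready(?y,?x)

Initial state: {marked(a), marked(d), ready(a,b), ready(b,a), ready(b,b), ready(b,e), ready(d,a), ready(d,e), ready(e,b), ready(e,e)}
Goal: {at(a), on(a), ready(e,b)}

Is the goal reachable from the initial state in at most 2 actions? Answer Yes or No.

1. drop(a,b)  →  {at(a), marked(a), marked(d), on(b), ready(a,b), ready(b,b), ready(b,e), ready(d,a), ready(d,e), ready(e,b), ready(e,e)}
2. drop(b,a)  →  {at(a), at(b), marked(a), marked(d), on(a), on(b), ready(b,b), ready(b,e), ready(d,a), ready(d,e), ready(e,b), ready(e,e)}
optimal plan length = 2; 2 ≤ 2

Yes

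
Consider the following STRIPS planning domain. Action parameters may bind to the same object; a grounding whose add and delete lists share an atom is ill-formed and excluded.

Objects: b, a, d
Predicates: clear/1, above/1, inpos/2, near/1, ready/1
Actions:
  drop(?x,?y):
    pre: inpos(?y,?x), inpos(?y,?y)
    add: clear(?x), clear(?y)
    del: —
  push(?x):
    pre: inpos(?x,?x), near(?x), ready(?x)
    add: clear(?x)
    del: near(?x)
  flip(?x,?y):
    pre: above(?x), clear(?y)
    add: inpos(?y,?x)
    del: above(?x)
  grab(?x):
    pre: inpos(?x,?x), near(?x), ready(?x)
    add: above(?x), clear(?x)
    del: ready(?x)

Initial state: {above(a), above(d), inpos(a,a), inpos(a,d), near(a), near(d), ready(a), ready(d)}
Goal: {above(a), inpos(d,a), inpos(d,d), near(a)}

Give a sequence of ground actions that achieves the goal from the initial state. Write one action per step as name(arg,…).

1. drop(d,a)  →  {above(a), above(d), clear(a), clear(d), inpos(a,a), inpos(a,d), near(a), near(d), ready(a), ready(d)}
2. flip(a,d)  →  {above(d), clear(a), clear(d), inpos(a,a), inpos(a,d), inpos(d,a), near(a), near(d), ready(a), ready(d)}
3. flip(d,d)  →  {clear(a), clear(d), inpos(a,a), inpos(a,d), inpos(d,a), inpos(d,d), near(a), near(d), ready(a), ready(d)}
4. grab(a)  →  {above(a), clear(a), clear(d), inpos(a,a), inpos(a,d), inpos(d,a), inpos(d,d), near(a), near(d), ready(d)}

drop(d,a); flip(a,d); flip(d,d); grab(a)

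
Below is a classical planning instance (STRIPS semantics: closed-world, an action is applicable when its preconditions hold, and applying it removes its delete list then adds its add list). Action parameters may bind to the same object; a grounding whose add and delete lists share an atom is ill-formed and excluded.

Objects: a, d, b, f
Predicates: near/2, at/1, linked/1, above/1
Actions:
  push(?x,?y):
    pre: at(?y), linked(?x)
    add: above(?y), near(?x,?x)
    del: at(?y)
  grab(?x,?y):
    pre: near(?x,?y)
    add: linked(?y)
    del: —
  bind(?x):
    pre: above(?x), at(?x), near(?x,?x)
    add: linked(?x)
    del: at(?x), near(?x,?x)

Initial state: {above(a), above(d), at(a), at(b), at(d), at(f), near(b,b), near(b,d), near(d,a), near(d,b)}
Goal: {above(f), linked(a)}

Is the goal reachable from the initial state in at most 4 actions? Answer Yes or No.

1. grab(d,a)  →  {above(a), above(d), at(a), at(b), at(d), at(f), linked(a), near(b,b), near(b,d), near(d,a), near(d,b)}
2. push(a,f)  →  {above(a), above(d), above(f), at(a), at(b), at(d), linked(a), near(a,a), near(b,b), near(b,d), near(d,a), near(d,b)}
optimal plan length = 2; 2 ≤ 4

Yes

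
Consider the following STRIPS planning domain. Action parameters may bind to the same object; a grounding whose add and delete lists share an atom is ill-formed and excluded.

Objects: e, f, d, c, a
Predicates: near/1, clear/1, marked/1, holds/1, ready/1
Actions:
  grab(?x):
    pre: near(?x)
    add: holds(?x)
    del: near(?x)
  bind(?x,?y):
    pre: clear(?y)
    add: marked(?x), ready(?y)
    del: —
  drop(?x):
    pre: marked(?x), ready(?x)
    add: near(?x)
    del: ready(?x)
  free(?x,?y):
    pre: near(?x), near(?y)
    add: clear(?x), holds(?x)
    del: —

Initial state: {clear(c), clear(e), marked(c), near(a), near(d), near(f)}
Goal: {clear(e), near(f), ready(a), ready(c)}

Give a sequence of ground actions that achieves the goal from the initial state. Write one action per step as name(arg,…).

bind(e,c); free(a,f); bind(e,a)

1. bind(e,c)  →  {clear(c), clear(e), marked(c), marked(e), near(a), near(d), near(f), ready(c)}
2. free(a,f)  →  {clear(a), clear(c), clear(e), holds(a), marked(c), marked(e), near(a), near(d), near(f), ready(c)}
3. bind(e,a)  →  {clear(a), clear(c), clear(e), holds(a), marked(c), marked(e), near(a), near(d), near(f), ready(a), ready(c)}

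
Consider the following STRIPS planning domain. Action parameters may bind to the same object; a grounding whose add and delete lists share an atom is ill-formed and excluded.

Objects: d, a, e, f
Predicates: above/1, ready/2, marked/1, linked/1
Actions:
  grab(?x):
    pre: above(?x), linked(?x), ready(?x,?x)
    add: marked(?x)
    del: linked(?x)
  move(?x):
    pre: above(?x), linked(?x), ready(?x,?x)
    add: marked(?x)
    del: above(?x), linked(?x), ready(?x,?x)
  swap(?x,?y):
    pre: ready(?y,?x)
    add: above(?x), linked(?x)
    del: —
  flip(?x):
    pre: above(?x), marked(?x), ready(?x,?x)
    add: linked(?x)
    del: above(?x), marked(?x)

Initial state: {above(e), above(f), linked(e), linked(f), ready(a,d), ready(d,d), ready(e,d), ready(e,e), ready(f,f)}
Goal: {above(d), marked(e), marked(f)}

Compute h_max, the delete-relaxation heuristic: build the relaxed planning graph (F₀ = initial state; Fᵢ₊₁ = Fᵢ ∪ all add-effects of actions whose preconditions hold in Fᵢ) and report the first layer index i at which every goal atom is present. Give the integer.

F0 = init (9 atoms)
F1 = F0 ∪ {above(d), linked(d), marked(e), marked(f)}  (13 atoms)
goal ⊆ F1  ⇒  h_max = 1

1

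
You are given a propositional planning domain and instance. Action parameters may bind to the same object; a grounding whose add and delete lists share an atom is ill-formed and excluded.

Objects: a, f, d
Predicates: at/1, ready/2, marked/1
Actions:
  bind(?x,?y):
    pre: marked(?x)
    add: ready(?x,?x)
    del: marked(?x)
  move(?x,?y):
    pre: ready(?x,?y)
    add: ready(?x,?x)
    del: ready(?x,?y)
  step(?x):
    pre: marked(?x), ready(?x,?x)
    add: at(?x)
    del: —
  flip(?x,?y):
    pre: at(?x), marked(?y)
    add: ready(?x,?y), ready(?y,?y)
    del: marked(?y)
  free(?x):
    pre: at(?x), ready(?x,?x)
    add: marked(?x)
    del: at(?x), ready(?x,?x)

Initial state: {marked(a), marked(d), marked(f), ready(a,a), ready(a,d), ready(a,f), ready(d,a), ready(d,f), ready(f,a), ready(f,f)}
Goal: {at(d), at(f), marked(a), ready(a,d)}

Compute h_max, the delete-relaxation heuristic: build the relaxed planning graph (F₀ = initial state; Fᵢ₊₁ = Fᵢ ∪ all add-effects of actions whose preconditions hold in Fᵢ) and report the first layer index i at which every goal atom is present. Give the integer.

F0 = init (10 atoms)
F1 = F0 ∪ {at(a), at(f), ready(d,d)}  (13 atoms)
F2 = F1 ∪ {at(d), ready(f,d)}  (15 atoms)
goal ⊆ F2  ⇒  h_max = 2

2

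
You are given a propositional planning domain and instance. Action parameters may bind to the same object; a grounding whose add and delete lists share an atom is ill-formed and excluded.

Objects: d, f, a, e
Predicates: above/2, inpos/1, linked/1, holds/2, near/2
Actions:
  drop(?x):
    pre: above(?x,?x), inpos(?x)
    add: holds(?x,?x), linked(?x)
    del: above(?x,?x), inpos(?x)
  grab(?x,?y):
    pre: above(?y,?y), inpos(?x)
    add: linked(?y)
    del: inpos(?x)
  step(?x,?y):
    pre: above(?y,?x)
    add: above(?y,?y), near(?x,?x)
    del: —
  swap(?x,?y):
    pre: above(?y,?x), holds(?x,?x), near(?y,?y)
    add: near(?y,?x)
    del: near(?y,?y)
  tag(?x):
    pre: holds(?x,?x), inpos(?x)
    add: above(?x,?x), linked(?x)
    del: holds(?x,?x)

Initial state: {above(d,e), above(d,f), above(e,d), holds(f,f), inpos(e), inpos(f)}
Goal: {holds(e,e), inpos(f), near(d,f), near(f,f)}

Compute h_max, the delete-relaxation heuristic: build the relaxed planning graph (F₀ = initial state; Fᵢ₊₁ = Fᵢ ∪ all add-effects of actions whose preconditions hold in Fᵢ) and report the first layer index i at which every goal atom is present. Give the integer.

F0 = init (6 atoms)
F1 = F0 ∪ {above(d,d), above(e,e), above(f,f), linked(f), near(d,d), near(e,e), near(f,f)}  (13 atoms)
F2 = F1 ∪ {holds(e,e), linked(d), linked(e), near(d,f)}  (17 atoms)
goal ⊆ F2  ⇒  h_max = 2

2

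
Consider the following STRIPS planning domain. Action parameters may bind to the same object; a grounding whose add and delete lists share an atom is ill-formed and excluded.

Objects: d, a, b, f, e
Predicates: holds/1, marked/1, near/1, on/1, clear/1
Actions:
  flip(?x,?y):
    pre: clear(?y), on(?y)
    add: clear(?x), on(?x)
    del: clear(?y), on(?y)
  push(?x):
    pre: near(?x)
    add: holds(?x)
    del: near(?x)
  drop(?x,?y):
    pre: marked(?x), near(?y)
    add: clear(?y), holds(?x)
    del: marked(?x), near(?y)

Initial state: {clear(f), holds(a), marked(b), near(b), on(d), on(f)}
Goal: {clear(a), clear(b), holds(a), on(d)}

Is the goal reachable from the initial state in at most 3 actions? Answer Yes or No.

Yes

1. flip(a,f)  →  {clear(a), holds(a), marked(b), near(b), on(a), on(d)}
2. drop(b,b)  →  {clear(a), clear(b), holds(a), holds(b), on(a), on(d)}
optimal plan length = 2; 2 ≤ 3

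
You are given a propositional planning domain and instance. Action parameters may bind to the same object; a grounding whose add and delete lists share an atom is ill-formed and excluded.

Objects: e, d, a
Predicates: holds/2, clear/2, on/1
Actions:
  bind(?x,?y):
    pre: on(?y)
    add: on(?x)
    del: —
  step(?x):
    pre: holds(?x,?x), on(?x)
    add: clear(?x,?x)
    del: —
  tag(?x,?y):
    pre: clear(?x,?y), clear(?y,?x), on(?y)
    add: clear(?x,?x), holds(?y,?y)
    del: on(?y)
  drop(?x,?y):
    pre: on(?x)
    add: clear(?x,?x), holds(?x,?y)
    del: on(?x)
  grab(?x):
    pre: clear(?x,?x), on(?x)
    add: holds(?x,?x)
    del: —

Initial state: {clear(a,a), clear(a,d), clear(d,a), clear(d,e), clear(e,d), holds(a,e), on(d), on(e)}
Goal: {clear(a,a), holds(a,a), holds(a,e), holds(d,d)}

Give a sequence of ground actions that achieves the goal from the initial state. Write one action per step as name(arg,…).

1. bind(a,e)  →  {clear(a,a), clear(a,d), clear(d,a), clear(d,e), clear(e,d), holds(a,e), on(a), on(d), on(e)}
2. tag(e,d)  →  {clear(a,a), clear(a,d), clear(d,a), clear(d,e), clear(e,d), clear(e,e), holds(a,e), holds(d,d), on(a), on(e)}
3. tag(d,a)  →  {clear(a,a), clear(a,d), clear(d,a), clear(d,d), clear(d,e), clear(e,d), clear(e,e), holds(a,a), holds(a,e), holds(d,d), on(e)}

bind(a,e); tag(e,d); tag(d,a)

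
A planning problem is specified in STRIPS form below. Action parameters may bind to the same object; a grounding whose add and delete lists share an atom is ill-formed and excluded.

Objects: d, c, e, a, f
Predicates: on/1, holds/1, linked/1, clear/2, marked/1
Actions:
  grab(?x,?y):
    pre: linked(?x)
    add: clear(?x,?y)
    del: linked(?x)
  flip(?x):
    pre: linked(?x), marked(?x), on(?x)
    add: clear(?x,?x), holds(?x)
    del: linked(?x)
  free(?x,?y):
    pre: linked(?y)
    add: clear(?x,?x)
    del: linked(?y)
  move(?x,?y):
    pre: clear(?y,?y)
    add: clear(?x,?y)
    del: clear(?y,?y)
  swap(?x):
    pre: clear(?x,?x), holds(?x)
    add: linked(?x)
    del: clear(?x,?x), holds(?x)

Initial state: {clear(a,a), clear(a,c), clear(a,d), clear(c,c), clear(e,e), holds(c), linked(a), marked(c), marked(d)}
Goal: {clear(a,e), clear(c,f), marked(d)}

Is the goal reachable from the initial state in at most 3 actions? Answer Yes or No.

Yes

1. grab(a,e)  →  {clear(a,a), clear(a,c), clear(a,d), clear(a,e), clear(c,c), clear(e,e), holds(c), marked(c), marked(d)}
2. swap(c)  →  {clear(a,a), clear(a,c), clear(a,d), clear(a,e), clear(e,e), linked(c), marked(c), marked(d)}
3. grab(c,f)  →  {clear(a,a), clear(a,c), clear(a,d), clear(a,e), clear(c,f), clear(e,e), marked(c), marked(d)}
optimal plan length = 3; 3 ≤ 3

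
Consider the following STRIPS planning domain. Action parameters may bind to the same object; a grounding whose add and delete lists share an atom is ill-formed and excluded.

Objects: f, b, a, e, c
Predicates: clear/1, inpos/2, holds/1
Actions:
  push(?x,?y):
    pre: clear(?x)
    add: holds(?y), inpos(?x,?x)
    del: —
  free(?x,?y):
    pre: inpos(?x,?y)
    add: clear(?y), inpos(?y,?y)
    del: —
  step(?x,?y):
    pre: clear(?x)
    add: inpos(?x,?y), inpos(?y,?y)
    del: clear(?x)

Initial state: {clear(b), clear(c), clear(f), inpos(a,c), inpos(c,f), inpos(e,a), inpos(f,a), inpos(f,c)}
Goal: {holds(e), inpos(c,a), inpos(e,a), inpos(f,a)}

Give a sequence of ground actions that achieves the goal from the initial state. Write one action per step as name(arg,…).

push(f,e); step(c,a)

1. push(f,e)  →  {clear(b), clear(c), clear(f), holds(e), inpos(a,c), inpos(c,f), inpos(e,a), inpos(f,a), inpos(f,c), inpos(f,f)}
2. step(c,a)  →  {clear(b), clear(f), holds(e), inpos(a,a), inpos(a,c), inpos(c,a), inpos(c,f), inpos(e,a), inpos(f,a), inpos(f,c), inpos(f,f)}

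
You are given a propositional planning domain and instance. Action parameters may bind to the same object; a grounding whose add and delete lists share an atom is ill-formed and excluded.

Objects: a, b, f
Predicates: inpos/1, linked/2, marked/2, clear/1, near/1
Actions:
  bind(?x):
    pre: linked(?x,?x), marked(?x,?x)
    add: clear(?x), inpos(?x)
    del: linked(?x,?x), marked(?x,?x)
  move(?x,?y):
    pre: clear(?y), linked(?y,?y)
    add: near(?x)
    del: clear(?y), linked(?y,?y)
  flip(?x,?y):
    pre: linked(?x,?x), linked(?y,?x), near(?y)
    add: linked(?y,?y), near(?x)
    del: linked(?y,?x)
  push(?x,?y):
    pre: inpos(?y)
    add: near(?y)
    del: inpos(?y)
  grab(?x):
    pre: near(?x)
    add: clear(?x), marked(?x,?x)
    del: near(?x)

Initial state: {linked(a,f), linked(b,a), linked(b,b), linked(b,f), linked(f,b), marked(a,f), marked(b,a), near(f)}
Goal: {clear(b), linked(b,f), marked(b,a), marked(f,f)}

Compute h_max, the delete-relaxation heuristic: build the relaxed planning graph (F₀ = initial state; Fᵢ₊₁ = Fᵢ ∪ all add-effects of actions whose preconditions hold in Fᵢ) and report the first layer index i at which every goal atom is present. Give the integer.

F0 = init (8 atoms)
F1 = F0 ∪ {clear(f), linked(f,f), marked(f,f), near(b)}  (12 atoms)
F2 = F1 ∪ {clear(b), inpos(f), marked(b,b), near(a)}  (16 atoms)
goal ⊆ F2  ⇒  h_max = 2

2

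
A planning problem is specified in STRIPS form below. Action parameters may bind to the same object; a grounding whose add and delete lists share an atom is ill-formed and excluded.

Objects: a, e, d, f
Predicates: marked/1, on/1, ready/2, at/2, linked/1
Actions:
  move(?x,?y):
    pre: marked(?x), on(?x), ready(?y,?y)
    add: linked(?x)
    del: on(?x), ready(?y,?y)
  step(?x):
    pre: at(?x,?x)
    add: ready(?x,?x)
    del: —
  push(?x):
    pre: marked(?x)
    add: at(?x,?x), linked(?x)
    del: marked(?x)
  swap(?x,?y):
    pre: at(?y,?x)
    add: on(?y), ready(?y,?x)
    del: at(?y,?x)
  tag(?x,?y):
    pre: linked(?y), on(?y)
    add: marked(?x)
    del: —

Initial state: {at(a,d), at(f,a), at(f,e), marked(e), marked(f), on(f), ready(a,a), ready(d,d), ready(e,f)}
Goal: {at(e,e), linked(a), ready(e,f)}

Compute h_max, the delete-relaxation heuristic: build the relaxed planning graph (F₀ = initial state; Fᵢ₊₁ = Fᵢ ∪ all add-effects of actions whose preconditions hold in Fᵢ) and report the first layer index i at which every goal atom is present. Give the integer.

3

F0 = init (9 atoms)
F1 = F0 ∪ {at(e,e), at(f,f), linked(e), linked(f), on(a), ready(a,d), ready(f,a), ready(f,e)}  (17 atoms)
F2 = F1 ∪ {marked(a), marked(d), on(e), ready(e,e), ready(f,f)}  (22 atoms)
F3 = F2 ∪ {at(a,a), at(d,d), linked(a), linked(d)}  (26 atoms)
goal ⊆ F3  ⇒  h_max = 3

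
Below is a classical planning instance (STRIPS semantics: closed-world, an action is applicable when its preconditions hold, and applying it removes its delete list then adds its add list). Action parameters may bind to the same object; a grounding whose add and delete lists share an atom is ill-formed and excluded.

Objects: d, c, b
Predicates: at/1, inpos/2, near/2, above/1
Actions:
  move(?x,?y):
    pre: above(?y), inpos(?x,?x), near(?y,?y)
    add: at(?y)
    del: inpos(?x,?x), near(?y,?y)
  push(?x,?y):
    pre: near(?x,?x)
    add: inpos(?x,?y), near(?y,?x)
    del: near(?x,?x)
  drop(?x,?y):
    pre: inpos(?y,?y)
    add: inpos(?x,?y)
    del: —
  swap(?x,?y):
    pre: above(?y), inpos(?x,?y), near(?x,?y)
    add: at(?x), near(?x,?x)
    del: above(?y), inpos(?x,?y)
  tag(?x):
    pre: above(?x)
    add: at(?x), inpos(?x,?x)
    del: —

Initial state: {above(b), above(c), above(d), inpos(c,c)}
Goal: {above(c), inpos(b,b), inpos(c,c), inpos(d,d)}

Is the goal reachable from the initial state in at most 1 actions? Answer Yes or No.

1. tag(d)  →  {above(b), above(c), above(d), at(d), inpos(c,c), inpos(d,d)}
2. tag(b)  →  {above(b), above(c), above(d), at(b), at(d), inpos(b,b), inpos(c,c), inpos(d,d)}
optimal plan length = 2; 2 > 1

No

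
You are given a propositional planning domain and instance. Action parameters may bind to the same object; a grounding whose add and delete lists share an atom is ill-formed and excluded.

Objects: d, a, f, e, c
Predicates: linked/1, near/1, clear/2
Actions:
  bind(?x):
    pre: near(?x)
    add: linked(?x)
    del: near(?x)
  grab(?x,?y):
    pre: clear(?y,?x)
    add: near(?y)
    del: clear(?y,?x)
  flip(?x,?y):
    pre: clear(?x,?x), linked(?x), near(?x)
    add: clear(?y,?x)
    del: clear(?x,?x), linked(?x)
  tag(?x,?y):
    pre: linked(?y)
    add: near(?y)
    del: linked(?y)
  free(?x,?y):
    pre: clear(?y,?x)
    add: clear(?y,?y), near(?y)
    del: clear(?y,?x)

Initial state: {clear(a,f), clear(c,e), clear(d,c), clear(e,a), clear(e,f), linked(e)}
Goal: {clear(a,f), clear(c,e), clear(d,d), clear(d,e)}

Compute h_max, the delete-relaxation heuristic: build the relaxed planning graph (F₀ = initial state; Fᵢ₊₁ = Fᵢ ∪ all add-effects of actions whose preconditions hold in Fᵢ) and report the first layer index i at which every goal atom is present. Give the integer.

F0 = init (6 atoms)
F1 = F0 ∪ {clear(a,a), clear(c,c), clear(d,d), clear(e,e), near(a), near(c), near(d), near(e)}  (14 atoms)
F2 = F1 ∪ {clear(a,e), clear(d,e), clear(f,e), linked(a), linked(c), linked(d)}  (20 atoms)
goal ⊆ F2  ⇒  h_max = 2

2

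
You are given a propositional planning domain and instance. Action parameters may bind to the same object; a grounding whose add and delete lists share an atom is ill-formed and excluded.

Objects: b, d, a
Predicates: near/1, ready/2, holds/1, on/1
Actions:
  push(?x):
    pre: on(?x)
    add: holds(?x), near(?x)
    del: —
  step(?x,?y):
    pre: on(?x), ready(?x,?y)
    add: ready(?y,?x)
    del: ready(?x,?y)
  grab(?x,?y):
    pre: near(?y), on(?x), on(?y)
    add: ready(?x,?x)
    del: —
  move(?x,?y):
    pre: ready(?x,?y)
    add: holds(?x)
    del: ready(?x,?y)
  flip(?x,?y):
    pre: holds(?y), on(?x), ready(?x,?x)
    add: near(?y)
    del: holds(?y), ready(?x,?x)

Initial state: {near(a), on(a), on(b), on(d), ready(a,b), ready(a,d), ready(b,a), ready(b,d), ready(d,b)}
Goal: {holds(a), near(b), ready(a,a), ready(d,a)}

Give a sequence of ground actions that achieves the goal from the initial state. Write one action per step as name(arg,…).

1. push(b)  →  {holds(b), near(a), near(b), on(a), on(b), on(d), ready(a,b), ready(a,d), ready(b,a), ready(b,d), ready(d,b)}
2. push(a)  →  {holds(a), holds(b), near(a), near(b), on(a), on(b), on(d), ready(a,b), ready(a,d), ready(b,a), ready(b,d), ready(d,b)}
3. step(a,d)  →  {holds(a), holds(b), near(a), near(b), on(a), on(b), on(d), ready(a,b), ready(b,a), ready(b,d), ready(d,a), ready(d,b)}
4. grab(a,b)  →  {holds(a), holds(b), near(a), near(b), on(a), on(b), on(d), ready(a,a), ready(a,b), ready(b,a), ready(b,d), ready(d,a), ready(d,b)}

push(b); push(a); step(a,d); grab(a,b)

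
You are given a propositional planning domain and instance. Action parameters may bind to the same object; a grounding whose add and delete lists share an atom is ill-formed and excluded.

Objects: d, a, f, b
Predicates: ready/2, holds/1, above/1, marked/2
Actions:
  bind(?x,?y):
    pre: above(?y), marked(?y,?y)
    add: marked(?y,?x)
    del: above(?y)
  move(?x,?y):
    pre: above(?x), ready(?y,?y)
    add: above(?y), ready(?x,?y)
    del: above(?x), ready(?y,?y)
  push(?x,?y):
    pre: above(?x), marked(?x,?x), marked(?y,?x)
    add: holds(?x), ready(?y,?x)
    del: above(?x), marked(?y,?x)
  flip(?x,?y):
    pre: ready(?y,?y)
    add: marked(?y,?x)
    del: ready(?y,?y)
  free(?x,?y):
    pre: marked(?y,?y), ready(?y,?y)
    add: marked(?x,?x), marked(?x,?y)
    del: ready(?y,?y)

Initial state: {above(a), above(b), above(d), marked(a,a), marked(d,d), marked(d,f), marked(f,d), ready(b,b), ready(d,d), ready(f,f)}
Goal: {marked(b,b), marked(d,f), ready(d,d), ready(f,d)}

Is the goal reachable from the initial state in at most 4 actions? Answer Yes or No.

Yes

1. push(d,f)  →  {above(a), above(b), holds(d), marked(a,a), marked(d,d), marked(d,f), ready(b,b), ready(d,d), ready(f,d), ready(f,f)}
2. flip(b,b)  →  {above(a), above(b), holds(d), marked(a,a), marked(b,b), marked(d,d), marked(d,f), ready(d,d), ready(f,d), ready(f,f)}
optimal plan length = 2; 2 ≤ 4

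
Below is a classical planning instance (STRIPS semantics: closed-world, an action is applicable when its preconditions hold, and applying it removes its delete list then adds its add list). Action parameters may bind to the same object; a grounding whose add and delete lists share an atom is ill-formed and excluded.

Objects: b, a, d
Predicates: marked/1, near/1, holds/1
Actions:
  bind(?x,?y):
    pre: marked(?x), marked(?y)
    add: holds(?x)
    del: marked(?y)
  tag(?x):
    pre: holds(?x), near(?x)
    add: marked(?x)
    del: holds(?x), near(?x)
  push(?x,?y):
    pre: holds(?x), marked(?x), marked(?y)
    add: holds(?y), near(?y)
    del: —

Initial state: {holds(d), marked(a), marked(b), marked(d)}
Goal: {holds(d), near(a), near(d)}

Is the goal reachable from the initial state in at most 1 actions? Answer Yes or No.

No

1. push(d,a)  →  {holds(a), holds(d), marked(a), marked(b), marked(d), near(a)}
2. push(a,d)  →  {holds(a), holds(d), marked(a), marked(b), marked(d), near(a), near(d)}
optimal plan length = 2; 2 > 1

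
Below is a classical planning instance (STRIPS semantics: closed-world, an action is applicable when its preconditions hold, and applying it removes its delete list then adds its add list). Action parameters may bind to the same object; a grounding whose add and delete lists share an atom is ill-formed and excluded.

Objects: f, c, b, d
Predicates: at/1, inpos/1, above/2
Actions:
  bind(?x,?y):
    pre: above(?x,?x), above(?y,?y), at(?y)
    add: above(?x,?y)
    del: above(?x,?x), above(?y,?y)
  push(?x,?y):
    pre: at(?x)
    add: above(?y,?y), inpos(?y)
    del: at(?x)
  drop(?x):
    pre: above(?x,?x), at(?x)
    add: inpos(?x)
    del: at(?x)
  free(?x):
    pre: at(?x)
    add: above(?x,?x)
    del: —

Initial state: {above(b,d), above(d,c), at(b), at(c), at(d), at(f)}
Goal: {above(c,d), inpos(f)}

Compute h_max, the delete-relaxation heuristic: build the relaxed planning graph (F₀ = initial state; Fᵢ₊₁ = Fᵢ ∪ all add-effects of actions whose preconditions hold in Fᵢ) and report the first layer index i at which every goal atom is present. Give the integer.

2

F0 = init (6 atoms)
F1 = F0 ∪ {above(b,b), above(c,c), above(d,d), above(f,f), inpos(b), inpos(c), inpos(d), inpos(f)}  (14 atoms)
F2 = F1 ∪ {above(b,c), above(b,f), above(c,b), above(c,d), above(c,f), above(d,b), above(d,f), above(f,b), above(f,c), above(f,d)}  (24 atoms)
goal ⊆ F2  ⇒  h_max = 2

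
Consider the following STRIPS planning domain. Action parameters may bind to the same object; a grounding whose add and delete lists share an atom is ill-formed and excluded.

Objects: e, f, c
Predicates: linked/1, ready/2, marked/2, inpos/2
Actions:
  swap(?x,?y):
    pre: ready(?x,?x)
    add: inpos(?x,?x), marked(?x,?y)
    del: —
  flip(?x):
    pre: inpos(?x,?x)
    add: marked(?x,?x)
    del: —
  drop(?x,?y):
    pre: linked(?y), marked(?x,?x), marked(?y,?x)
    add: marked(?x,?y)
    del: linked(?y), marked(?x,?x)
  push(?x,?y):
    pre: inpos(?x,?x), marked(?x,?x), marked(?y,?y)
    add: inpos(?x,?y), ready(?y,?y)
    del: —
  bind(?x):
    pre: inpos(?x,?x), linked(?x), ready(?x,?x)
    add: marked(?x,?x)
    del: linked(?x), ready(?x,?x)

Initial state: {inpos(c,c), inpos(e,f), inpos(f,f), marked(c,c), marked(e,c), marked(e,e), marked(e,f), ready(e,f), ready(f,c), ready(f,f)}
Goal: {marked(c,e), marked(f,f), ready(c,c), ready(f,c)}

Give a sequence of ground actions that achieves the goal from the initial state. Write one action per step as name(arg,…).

1. swap(f,f)  →  {inpos(c,c), inpos(e,f), inpos(f,f), marked(c,c), marked(e,c), marked(e,e), marked(e,f), marked(f,f), ready(e,f), ready(f,c), ready(f,f)}
2. push(f,c)  →  {inpos(c,c), inpos(e,f), inpos(f,c), inpos(f,f), marked(c,c), marked(e,c), marked(e,e), marked(e,f), marked(f,f), ready(c,c), ready(e,f), ready(f,c), ready(f,f)}
3. swap(c,e)  →  {inpos(c,c), inpos(e,f), inpos(f,c), inpos(f,f), marked(c,c), marked(c,e), marked(e,c), marked(e,e), marked(e,f), marked(f,f), ready(c,c), ready(e,f), ready(f,c), ready(f,f)}

swap(f,f); push(f,c); swap(c,e)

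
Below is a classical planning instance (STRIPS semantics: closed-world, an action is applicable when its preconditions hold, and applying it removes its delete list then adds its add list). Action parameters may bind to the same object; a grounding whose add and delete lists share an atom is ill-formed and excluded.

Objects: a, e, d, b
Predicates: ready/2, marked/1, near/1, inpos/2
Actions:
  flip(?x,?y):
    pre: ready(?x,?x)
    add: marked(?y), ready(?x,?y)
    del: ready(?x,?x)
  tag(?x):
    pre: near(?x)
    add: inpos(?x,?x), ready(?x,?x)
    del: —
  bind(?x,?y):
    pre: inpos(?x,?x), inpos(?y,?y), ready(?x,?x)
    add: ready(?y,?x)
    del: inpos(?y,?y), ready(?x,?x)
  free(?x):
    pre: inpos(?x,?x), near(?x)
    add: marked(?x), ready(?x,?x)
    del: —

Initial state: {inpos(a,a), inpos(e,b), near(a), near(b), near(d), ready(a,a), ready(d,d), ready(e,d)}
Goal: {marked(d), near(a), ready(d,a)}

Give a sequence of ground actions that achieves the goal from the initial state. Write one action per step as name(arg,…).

1. flip(a,d)  →  {inpos(a,a), inpos(e,b), marked(d), near(a), near(b), near(d), ready(a,d), ready(d,d), ready(e,d)}
2. flip(d,a)  →  {inpos(a,a), inpos(e,b), marked(a), marked(d), near(a), near(b), near(d), ready(a,d), ready(d,a), ready(e,d)}

flip(a,d); flip(d,a)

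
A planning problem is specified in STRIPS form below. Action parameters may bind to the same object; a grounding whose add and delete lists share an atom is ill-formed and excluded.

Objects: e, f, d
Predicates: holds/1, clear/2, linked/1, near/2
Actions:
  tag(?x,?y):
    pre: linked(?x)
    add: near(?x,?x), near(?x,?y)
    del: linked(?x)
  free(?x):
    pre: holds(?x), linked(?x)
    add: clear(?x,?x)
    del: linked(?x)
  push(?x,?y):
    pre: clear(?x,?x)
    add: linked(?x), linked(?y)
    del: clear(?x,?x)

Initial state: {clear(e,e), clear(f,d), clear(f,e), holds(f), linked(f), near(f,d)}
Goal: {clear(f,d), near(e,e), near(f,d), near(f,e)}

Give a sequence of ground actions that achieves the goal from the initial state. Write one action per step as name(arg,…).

tag(f,e); push(e,e); tag(e,e)

1. tag(f,e)  →  {clear(e,e), clear(f,d), clear(f,e), holds(f), near(f,d), near(f,e), near(f,f)}
2. push(e,e)  →  {clear(f,d), clear(f,e), holds(f), linked(e), near(f,d), near(f,e), near(f,f)}
3. tag(e,e)  →  {clear(f,d), clear(f,e), holds(f), near(e,e), near(f,d), near(f,e), near(f,f)}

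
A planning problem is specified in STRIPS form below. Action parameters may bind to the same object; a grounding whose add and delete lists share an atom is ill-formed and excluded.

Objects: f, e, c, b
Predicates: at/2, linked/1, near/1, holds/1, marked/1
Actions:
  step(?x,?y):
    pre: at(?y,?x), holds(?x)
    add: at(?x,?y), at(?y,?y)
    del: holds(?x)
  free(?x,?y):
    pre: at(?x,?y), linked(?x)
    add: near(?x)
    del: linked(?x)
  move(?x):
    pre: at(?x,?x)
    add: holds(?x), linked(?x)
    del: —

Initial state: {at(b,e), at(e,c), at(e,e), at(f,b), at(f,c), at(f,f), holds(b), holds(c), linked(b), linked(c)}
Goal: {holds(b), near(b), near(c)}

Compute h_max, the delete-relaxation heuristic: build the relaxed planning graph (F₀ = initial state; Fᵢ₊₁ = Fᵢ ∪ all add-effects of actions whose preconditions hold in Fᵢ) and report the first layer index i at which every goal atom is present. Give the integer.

2

F0 = init (10 atoms)
F1 = F0 ∪ {at(b,f), at(c,e), at(c,f), holds(e), holds(f), linked(e), linked(f), near(b)}  (18 atoms)
F2 = F1 ∪ {at(b,b), at(c,c), at(e,b), near(c), near(e), near(f)}  (24 atoms)
goal ⊆ F2  ⇒  h_max = 2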